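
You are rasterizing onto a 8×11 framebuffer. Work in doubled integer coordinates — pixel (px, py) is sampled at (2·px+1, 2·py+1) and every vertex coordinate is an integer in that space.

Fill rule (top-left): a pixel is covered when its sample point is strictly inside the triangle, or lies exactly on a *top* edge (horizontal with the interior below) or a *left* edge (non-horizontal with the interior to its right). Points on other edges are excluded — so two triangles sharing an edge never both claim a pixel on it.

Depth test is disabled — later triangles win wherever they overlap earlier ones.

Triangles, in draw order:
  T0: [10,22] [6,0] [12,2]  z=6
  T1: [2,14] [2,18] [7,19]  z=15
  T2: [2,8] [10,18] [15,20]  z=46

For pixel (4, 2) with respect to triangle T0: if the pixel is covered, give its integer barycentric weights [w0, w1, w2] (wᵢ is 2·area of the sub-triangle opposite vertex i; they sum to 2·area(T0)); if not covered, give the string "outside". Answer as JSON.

T0:
  2·area = 124
  edge (10, 22)→(6, 0): d=(-4,-22) top-left  bias=+0
  edge (6, 0)→(12, 2): d=(6,2) right/bottom  bias=-1
  edge (12, 2)→(10, 22): d=(-2,20) right/bottom  bias=-1
    (3,0)@(7, 1): e=[18,4,102] → #
    (4,0)@(9, 1): e=[62,0,62] → ·  [on edge]
    (3,1)@(7, 3): e=[10,16,98] → #
    (4,1)@(9, 3): e=[54,12,58] → #
    (5,1)@(11, 3): e=[98,8,18] → #
    (6,1)@(13, 3): e=[142,4,-22] → ·
    (7,1)@(15, 3): e=[186,0,-62] → ·  [on edge]
    (3,2)@(7, 5): e=[2,28,94] → #
    (6,2)@(13, 5): e=[134,16,-26] → ·
    (3,3)@(7, 7): e=[-6,40,90] → ·
    (4,3)@(9, 7): e=[38,36,50] → #
    (6,3)@(13, 7): e=[126,28,-30] → ·
  covered (15 px):
    · · · # · · · ·
    · · · # # # · ·
    · · · # # # · ·
    · · · · # # · ·
    · · · · # # · ·
    · · · · # # · ·
    · · · · # · · ·
    · · · · # · · ·
    · · · · · · · ·
    · · · · · · · ·
    · · · · · · · ·
T1:
  2·area = 20  (B↔C swapped to make it positive)
  edge (2, 14)→(7, 19): d=(5,5) right/bottom  bias=-1
  edge (7, 19)→(2, 18): d=(-5,-1) top-left  bias=+0
  edge (2, 18)→(2, 14): d=(0,-4) top-left  bias=+0
    (0,6)@(1, 13): e=[0,24,-4] → ·  [on edge]
    (1,7)@(3, 15): e=[0,16,4] → ·  [on edge]
    (1,8)@(3, 17): e=[10,6,4] → #
    (2,8)@(5, 17): e=[0,8,12] → ·  [on edge]
    (1,9)@(3, 19): e=[20,-4,4] → ·
    (3,9)@(7, 19): e=[0,0,20] → ·  [on edge]
    (4,10)@(9, 21): e=[0,-8,28] → ·  [on edge]
  covered (1 px):
    · · · · · · · ·
    · · · · · · · ·
    · · · · · · · ·
    · · · · · · · ·
    · · · · · · · ·
    · · · · · · · ·
    · · · · · · · ·
    · · · · · · · ·
    · # · · · · · ·
    · · · · · · · ·
    · · · · · · · ·
T2:
  2·area = 34  (B↔C swapped to make it positive)
  edge (2, 8)→(15, 20): d=(13,12) right/bottom  bias=-1
  edge (15, 20)→(10, 18): d=(-5,-2) top-left  bias=+0
  edge (10, 18)→(2, 8): d=(-8,-10) top-left  bias=+0
    (1,4)@(3, 9): e=[1,31,2] → #
    (2,4)@(5, 9): e=[-23,35,22] → ·
    (1,5)@(3, 11): e=[27,21,-14] → ·
    (2,5)@(5, 11): e=[3,25,6] → #
    (3,5)@(7, 11): e=[-21,29,26] → ·
    (2,6)@(5, 13): e=[29,15,-10] → ·
    (3,6)@(7, 13): e=[5,19,10] → #
    (4,6)@(9, 13): e=[-19,23,30] → ·
    (3,7)@(7, 15): e=[31,9,-6] → ·
    (4,7)@(9, 15): e=[7,13,14] → #
    (5,7)@(11, 15): e=[-17,17,34] → ·
    (4,8)@(9, 17): e=[33,3,-2] → ·
  covered (6 px):
    · · · · · · · ·
    · · · · · · · ·
    · · · · · · · ·
    · · · · · · · ·
    · # · · · · · ·
    · · # · · · · ·
    · · · # · · · ·
    · · · · # · · ·
    · · · · · # · ·
    · · · · · · # ·
    · · · · · · · ·

Answer: [24,54,46]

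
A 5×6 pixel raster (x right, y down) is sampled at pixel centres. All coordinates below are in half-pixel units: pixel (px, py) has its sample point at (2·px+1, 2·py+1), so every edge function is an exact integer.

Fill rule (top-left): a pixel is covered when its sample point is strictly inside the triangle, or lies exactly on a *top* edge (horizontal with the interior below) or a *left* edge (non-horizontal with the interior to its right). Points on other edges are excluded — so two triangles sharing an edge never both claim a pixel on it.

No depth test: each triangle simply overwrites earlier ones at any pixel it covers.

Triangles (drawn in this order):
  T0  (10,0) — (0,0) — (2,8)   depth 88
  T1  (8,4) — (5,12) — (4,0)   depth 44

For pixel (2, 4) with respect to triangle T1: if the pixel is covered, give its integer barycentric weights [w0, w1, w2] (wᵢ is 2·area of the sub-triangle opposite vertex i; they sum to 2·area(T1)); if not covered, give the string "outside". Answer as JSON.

T0:
  2·area = 80  (B↔C swapped to make it positive)
  edge (10, 0)→(2, 8): d=(-8,8) right/bottom  bias=-1
  edge (2, 8)→(0, 0): d=(-2,-8) top-left  bias=+0
  edge (0, 0)→(10, 0): d=(10,0) top-left  bias=+0
    (0,0)@(1, 1): e=[64,6,10] → #
    (1,0)@(3, 1): e=[48,22,10] → #
    (2,0)@(5, 1): e=[32,38,10] → #
    (3,0)@(7, 1): e=[16,54,10] → #
    (4,0)@(9, 1): e=[0,70,10] → ·  [on edge]
    (0,1)@(1, 3): e=[48,2,30] → #
    (3,1)@(7, 3): e=[0,50,30] → ·  [on edge]
    (0,2)@(1, 5): e=[32,-2,50] → ·
    (1,2)@(3, 5): e=[16,14,50] → #
    (2,2)@(5, 5): e=[0,30,50] → ·  [on edge]
    (1,3)@(3, 7): e=[0,10,70] → ·  [on edge]
    (0,4)@(1, 9): e=[0,-10,90] → ·  [on edge]
  covered (8 px):
    # # # # ·
    # # # · ·
    · # · · ·
    · · · · ·
    · · · · ·
    · · · · ·
T1:
  2·area = 44
  edge (8, 4)→(5, 12): d=(-3,8) right/bottom  bias=-1
  edge (5, 12)→(4, 0): d=(-1,-12) top-left  bias=+0
  edge (4, 0)→(8, 4): d=(4,4) right/bottom  bias=-1
    (2,0)@(5, 1): e=[33,11,0] → ·  [on edge]
    (2,1)@(5, 3): e=[27,9,8] → #
    (3,1)@(7, 3): e=[11,33,0] → ·  [on edge]
    (2,2)@(5, 5): e=[21,7,16] → #
    (3,2)@(7, 5): e=[5,31,8] → #
    (4,2)@(9, 5): e=[-11,55,0] → ·  [on edge]
    (2,3)@(5, 7): e=[15,5,24] → #
    (3,3)@(7, 7): e=[-1,29,16] → ·
    (2,4)@(5, 9): e=[9,3,32] → #
    (3,4)@(7, 9): e=[-7,27,24] → ·
    (2,5)@(5, 11): e=[3,1,40] → #
    (3,5)@(7, 11): e=[-13,25,32] → ·
  covered (6 px):
    · · · · ·
    · · # · ·
    · · # # ·
    · · # · ·
    · · # · ·
    · · # · ·

Answer: [3,32,9]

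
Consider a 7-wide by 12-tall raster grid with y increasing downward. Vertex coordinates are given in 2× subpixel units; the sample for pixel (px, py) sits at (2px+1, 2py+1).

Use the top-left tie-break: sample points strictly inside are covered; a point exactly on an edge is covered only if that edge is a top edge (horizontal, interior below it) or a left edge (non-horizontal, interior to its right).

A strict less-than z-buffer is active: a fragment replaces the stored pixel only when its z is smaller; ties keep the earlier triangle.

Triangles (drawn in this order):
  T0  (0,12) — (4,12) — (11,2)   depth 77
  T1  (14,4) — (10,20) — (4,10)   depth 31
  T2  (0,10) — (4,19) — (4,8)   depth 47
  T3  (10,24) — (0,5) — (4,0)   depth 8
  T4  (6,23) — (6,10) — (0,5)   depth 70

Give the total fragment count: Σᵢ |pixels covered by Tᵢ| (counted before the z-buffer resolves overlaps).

T0:
  2·area = 40  (B↔C swapped to make it positive)
  edge (0, 12)→(11, 2): d=(11,-10) top-left  bias=+0
  edge (11, 2)→(4, 12): d=(-7,10) right/bottom  bias=-1
  edge (4, 12)→(0, 12): d=(-4,0) right/bottom  bias=-1
    (3,3)@(7, 7): e=[15,5,20] → #
    (4,3)@(9, 7): e=[35,-15,20] → ·
    (2,4)@(5, 9): e=[17,11,12] → #
    (3,4)@(7, 9): e=[37,-9,12] → ·
    (1,5)@(3, 11): e=[19,17,4] → #
    (2,5)@(5, 11): e=[39,-3,4] → ·
    (1,6)@(3, 13): e=[41,3,-4] → ·
  covered (3 px):
    · · · · · · ·
    · · · · · · ·
    · · · · · · ·
    · · · # · · ·
    · · # · · · ·
    · # · · · · ·
    · · · · · · ·
    · · · · · · ·
    · · · · · · ·
    · · · · · · ·
    · · · · · · ·
    · · · · · · ·
T1:
  2·area = 136
  edge (14, 4)→(10, 20): d=(-4,16) right/bottom  bias=-1
  edge (10, 20)→(4, 10): d=(-6,-10) top-left  bias=+0
  edge (4, 10)→(14, 4): d=(10,-6) top-left  bias=+0
    (0,2)@(1, 5): e=[204,0,-68] → ·  [on edge]
    (6,2)@(13, 5): e=[12,120,4] → #
    (4,3)@(9, 7): e=[68,68,0] → #  [on edge]
    (5,3)@(11, 7): e=[36,88,12] → #
    (3,4)@(7, 9): e=[92,36,8] → #
    (6,4)@(13, 9): e=[-4,96,44] → ·
    (2,5)@(5, 11): e=[116,4,16] → #
    (6,5)@(13, 11): e=[-12,84,64] → ·
    (2,6)@(5, 13): e=[108,-8,36] → ·
    (3,6)@(7, 13): e=[76,12,48] → #
    (6,6)@(13, 13): e=[-20,72,84] → ·
    (3,7)@(7, 15): e=[68,0,68] → #  [on edge]
  covered (18 px):
    · · · · · · ·
    · · · · · · ·
    · · · · · · #
    · · · · # # #
    · · · # # # ·
    · · # # # # ·
    · · · # # # ·
    · · · # # # ·
    · · · · # · ·
    · · · · · · ·
    · · · · · · ·
    · · · · · · ·
T2:
  2·area = 44  (B↔C swapped to make it positive)
  edge (0, 10)→(4, 8): d=(4,-2) top-left  bias=+0
  edge (4, 8)→(4, 19): d=(0,11) right/bottom  bias=-1
  edge (4, 19)→(0, 10): d=(-4,-9) top-left  bias=+0
    (1,4)@(3, 9): e=[2,11,31] → #
    (2,4)@(5, 9): e=[6,-11,49] → ·
    (0,5)@(1, 11): e=[6,33,5] → #
    (2,5)@(5, 11): e=[14,-11,41] → ·
    (0,6)@(1, 13): e=[14,33,-3] → ·
    (1,6)@(3, 13): e=[18,11,15] → #
    (2,6)@(5, 13): e=[22,-11,33] → ·
    (1,7)@(3, 15): e=[26,11,7] → #
    (2,7)@(5, 15): e=[30,-11,25] → ·
    (1,8)@(3, 17): e=[34,11,-1] → ·
  covered (5 px):
    · · · · · · ·
    · · · · · · ·
    · · · · · · ·
    · · · · · · ·
    · # · · · · ·
    # # · · · · ·
    · # · · · · ·
    · # · · · · ·
    · · · · · · ·
    · · · · · · ·
    · · · · · · ·
    · · · · · · ·
T3:
  2·area = 126
  edge (10, 24)→(0, 5): d=(-10,-19) top-left  bias=+0
  edge (0, 5)→(4, 0): d=(4,-5) top-left  bias=+0
  edge (4, 0)→(10, 24): d=(6,24) right/bottom  bias=-1
    (1,1)@(3, 3): e=[77,7,42] → #
    (2,1)@(5, 3): e=[115,17,-6] → ·
    (0,2)@(1, 5): e=[19,5,102] → #
    (2,2)@(5, 5): e=[95,25,6] → #
    (3,2)@(7, 5): e=[133,35,-42] → ·
    (0,3)@(1, 7): e=[-1,13,114] → ·
    (1,3)@(3, 7): e=[37,23,66] → #
    (3,3)@(7, 7): e=[113,43,-30] → ·
    (1,4)@(3, 9): e=[17,31,78] → #
    (3,4)@(7, 9): e=[93,51,-18] → ·
    (1,5)@(3, 11): e=[-3,39,90] → ·
    (2,5)@(5, 11): e=[35,49,42] → #
  covered (14 px):
    · · · · · · ·
    · # · · · · ·
    # # # · · · ·
    · # # · · · ·
    · # # · · · ·
    · · # · · · ·
    · · # # · · ·
    · · · # · · ·
    · · · # · · ·
    · · · · · · ·
    · · · · # · ·
    · · · · · · ·
T4:
  2·area = 78  (B↔C swapped to make it positive)
  edge (6, 23)→(0, 5): d=(-6,-18) top-left  bias=+0
  edge (0, 5)→(6, 10): d=(6,5) right/bottom  bias=-1
  edge (6, 10)→(6, 23): d=(0,13) right/bottom  bias=-1
    (0,3)@(1, 7): e=[6,7,65] → #
    (1,3)@(3, 7): e=[42,-3,39] → ·
    (0,4)@(1, 9): e=[-6,19,65] → ·
    (1,4)@(3, 9): e=[30,9,39] → #
    (2,4)@(5, 9): e=[66,-1,13] → ·
    (1,5)@(3, 11): e=[18,21,39] → #
    (2,5)@(5, 11): e=[54,11,13] → #
    (3,5)@(7, 11): e=[90,1,-13] → ·
    (1,6)@(3, 13): e=[6,33,39] → #
    (3,6)@(7, 13): e=[78,13,-13] → ·
    (1,7)@(3, 15): e=[-6,45,39] → ·
    (2,7)@(5, 15): e=[30,35,13] → #
  covered (9 px):
    · · · · · · ·
    · · · · · · ·
    · · · · · · ·
    # · · · · · ·
    · # · · · · ·
    · # # · · · ·
    · # # · · · ·
    · · # · · · ·
    · · # · · · ·
    · · # · · · ·
    · · · · · · ·
    · · · · · · ·

Final: 49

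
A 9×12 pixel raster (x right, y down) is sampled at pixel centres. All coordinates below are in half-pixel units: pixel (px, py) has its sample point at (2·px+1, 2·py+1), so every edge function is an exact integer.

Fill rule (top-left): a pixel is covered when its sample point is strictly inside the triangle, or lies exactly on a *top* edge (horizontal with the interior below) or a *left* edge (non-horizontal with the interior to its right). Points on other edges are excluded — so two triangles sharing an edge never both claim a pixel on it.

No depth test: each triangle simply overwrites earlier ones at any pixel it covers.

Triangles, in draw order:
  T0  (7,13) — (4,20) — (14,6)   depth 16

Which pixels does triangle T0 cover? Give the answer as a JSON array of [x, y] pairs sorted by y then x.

T0:
  2·area = 28  (B↔C swapped to make it positive)
  edge (7, 13)→(14, 6): d=(7,-7) top-left  bias=+0
  edge (14, 6)→(4, 20): d=(-10,14) right/bottom  bias=-1
  edge (4, 20)→(7, 13): d=(3,-7) top-left  bias=+0
    (8,1)@(17, 3): e=[0,-12,40] → ·  [on edge]
    (7,2)@(15, 5): e=[0,-4,32] → ·  [on edge]
    (6,3)@(13, 7): e=[0,4,24] → █  [on edge]
    (7,3)@(15, 7): e=[14,-24,38] → ·
    (5,4)@(11, 9): e=[0,12,16] → █  [on edge]
    (6,4)@(13, 9): e=[14,-16,30] → ·
    (4,5)@(9, 11): e=[0,20,8] → █  [on edge]
    (5,5)@(11, 11): e=[14,-8,22] → ·
    (3,6)@(7, 13): e=[0,28,0] → █  [on edge]
    (4,6)@(9, 13): e=[14,0,14] → ·  [on edge]
    (2,7)@(5, 15): e=[0,36,-8] → ·  [on edge]
    (3,7)@(7, 15): e=[14,8,6] → █
    (1,8)@(3, 17): e=[0,44,-16] → ·  [on edge]
    (0,9)@(1, 19): e=[0,52,-24] → ·  [on edge]
  covered (5 px):
    · · · · · · · · ·
    · · · · · · · · ·
    · · · · · · · · ·
    · · · · · · █ · ·
    · · · · · █ · · ·
    · · · · █ · · · ·
    · · · █ · · · · ·
    · · · █ · · · · ·
    · · · · · · · · ·
    · · · · · · · · ·
    · · · · · · · · ·
    · · · · · · · · ·

Final: [[6,3],[5,4],[4,5],[3,6],[3,7]]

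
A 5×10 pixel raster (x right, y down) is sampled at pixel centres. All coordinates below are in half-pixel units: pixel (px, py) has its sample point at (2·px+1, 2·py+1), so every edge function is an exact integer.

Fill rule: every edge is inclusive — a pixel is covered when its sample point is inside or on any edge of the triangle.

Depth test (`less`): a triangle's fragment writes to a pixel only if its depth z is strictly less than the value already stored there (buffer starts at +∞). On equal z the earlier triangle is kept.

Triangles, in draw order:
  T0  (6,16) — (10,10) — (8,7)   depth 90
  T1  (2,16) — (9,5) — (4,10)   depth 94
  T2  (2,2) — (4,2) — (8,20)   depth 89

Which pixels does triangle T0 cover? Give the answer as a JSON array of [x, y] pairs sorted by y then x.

T0:
  2·area = 24  (B↔C swapped to make it positive)
  edge (6, 16)→(8, 7): d=(2,-9) inclusive
  edge (8, 7)→(10, 10): d=(2,3) inclusive
  edge (10, 10)→(6, 16): d=(-4,6) inclusive
    (4,4)@(9, 9): e=[13,1,10] → #
    (4,5)@(9, 11): e=[17,5,2] → #
    (3,6)@(7, 13): e=[3,15,6] → #
    (4,6)@(9, 13): e=[21,9,-6] → ·
    (3,7)@(7, 15): e=[7,19,-2] → ·
  covered (3 px):
    · · · · ·
    · · · · ·
    · · · · ·
    · · · · ·
    · · · · #
    · · · · #
    · · · # ·
    · · · · ·
    · · · · ·
    · · · · ·
T1:
  2·area = 20  (B↔C swapped to make it positive)
  edge (2, 16)→(4, 10): d=(2,-6) inclusive
  edge (4, 10)→(9, 5): d=(5,-5) inclusive
  edge (9, 5)→(2, 16): d=(-7,11) inclusive
    (3,0)@(7, 1): e=[0,-30,50] → ·  [on edge]
    (4,2)@(9, 5): e=[20,0,0] → #  [on edge]
    (2,3)@(5, 7): e=[0,-10,30] → ·  [on edge]
    (3,3)@(7, 7): e=[12,0,8] → #  [on edge]
    (4,3)@(9, 7): e=[24,10,-14] → ·
    (2,4)@(5, 9): e=[4,0,16] → #  [on edge]
    (3,4)@(7, 9): e=[16,10,-6] → ·
    (1,5)@(3, 11): e=[-4,0,24] → ·  [on edge]
    (2,5)@(5, 11): e=[8,10,2] → #
    (3,5)@(7, 11): e=[20,20,-20] → ·
    (0,6)@(1, 13): e=[-12,0,32] → ·  [on edge]
    (1,6)@(3, 13): e=[0,10,10] → #  [on edge]
    (0,9)@(1, 19): e=[0,30,-10] → ·  [on edge]
  covered (5 px):
    · · · · ·
    · · · · ·
    · · · · #
    · · · # ·
    · · # · ·
    · · # · ·
    · # · · ·
    · · · · ·
    · · · · ·
    · · · · ·
T2:
  2·area = 36
  edge (2, 2)→(4, 2): d=(2,0) inclusive
  edge (4, 2)→(8, 20): d=(4,18) inclusive
  edge (8, 20)→(2, 2): d=(-6,-18) inclusive
    (1,1)@(3, 3): e=[2,22,12] → #
    (2,1)@(5, 3): e=[2,-14,48] → ·
    (1,2)@(3, 5): e=[6,30,0] → #  [on edge]
    (2,2)@(5, 5): e=[6,-6,36] → ·
    (1,3)@(3, 7): e=[10,38,-12] → ·
    (2,3)@(5, 7): e=[10,2,24] → #
    (3,3)@(7, 7): e=[10,-34,60] → ·
    (2,4)@(5, 9): e=[14,10,12] → #
    (3,4)@(7, 9): e=[14,-26,48] → ·
    (2,5)@(5, 11): e=[18,18,0] → #  [on edge]
    (3,5)@(7, 11): e=[18,-18,36] → ·
    (2,6)@(5, 13): e=[22,26,-12] → ·
    (3,8)@(7, 17): e=[30,6,0] → #  [on edge]
  covered (6 px):
    · · · · ·
    · # · · ·
    · # · · ·
    · · # · ·
    · · # · ·
    · · # · ·
    · · · · ·
    · · · · ·
    · · · # ·
    · · · · ·

Answer: [[4,4],[4,5],[3,6]]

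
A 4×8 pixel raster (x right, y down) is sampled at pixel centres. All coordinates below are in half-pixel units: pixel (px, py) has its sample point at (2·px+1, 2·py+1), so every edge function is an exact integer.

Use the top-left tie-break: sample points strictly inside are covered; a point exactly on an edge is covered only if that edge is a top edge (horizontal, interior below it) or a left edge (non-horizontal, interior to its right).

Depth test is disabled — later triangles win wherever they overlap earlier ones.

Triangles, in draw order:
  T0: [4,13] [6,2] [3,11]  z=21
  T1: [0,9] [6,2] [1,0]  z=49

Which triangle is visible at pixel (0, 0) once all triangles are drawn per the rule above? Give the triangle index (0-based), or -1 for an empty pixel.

T0:
  2·area = 15  (B↔C swapped to make it positive)
  edge (4, 13)→(3, 11): d=(-1,-2) top-left  bias=+0
  edge (3, 11)→(6, 2): d=(3,-9) top-left  bias=+0
  edge (6, 2)→(4, 13): d=(-2,11) right/bottom  bias=-1
    (2,2)@(5, 5): e=[10,0,5] → X  [on edge]
    (3,2)@(7, 5): e=[14,18,-17] → .
    (0,3)@(1, 7): e=[0,-30,45] → .  [on edge]
    (2,3)@(5, 7): e=[8,6,1] → X
    (3,3)@(7, 7): e=[12,24,-21] → .
    (2,4)@(5, 9): e=[6,12,-3] → .
    (1,5)@(3, 11): e=[0,0,15] → X  [on edge]
    (2,5)@(5, 11): e=[4,18,-7] → .
    (1,6)@(3, 13): e=[-2,6,11] → .
    (2,7)@(5, 15): e=[0,30,-15] → .  [on edge]
  covered (3 px):
    . . . .
    . . . .
    . . X .
    . . X .
    . . . .
    . X . .
    . . . .
    . . . .
T1:
  2·area = 47  (B↔C swapped to make it positive)
  edge (0, 9)→(1, 0): d=(1,-9) top-left  bias=+0
  edge (1, 0)→(6, 2): d=(5,2) right/bottom  bias=-1
  edge (6, 2)→(0, 9): d=(-6,7) right/bottom  bias=-1
    (0,0)@(1, 1): e=[1,5,41] → X
    (1,0)@(3, 1): e=[19,1,27] → X
    (2,0)@(5, 1): e=[37,-3,13] → .
    (0,1)@(1, 3): e=[3,15,29] → X
    (2,1)@(5, 3): e=[39,7,1] → X
    (3,1)@(7, 3): e=[57,3,-13] → .
    (0,2)@(1, 5): e=[5,25,17] → X
    (2,2)@(5, 5): e=[41,17,-11] → .
    (0,3)@(1, 7): e=[7,35,5] → X
    (1,3)@(3, 7): e=[25,31,-9] → .
    (0,4)@(1, 9): e=[9,45,-7] → .
  covered (8 px):
    X X . .
    X X X .
    X X . .
    X . . .
    . . . .
    . . . .
    . . . .
    . . . .

Z-buffer (winner per pixel, '.' = empty):
  1 1 . .
  1 1 1 .
  1 1 0 .
  1 . 0 .
  . . . .
  . 0 . .
  . . . .
  . . . .

Answer: 1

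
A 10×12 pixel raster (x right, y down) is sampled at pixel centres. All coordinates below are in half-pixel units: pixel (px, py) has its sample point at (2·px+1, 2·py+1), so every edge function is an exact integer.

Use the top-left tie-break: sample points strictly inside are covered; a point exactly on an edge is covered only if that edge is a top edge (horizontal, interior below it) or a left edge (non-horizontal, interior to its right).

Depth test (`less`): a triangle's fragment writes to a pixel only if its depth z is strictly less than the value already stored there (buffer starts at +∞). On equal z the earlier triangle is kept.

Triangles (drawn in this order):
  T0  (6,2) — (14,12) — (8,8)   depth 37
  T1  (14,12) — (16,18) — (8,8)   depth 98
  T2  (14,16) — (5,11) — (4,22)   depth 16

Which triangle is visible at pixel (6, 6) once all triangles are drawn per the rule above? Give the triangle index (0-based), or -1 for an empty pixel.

T0:
  2·area = 28
  edge (6, 2)→(14, 12): d=(8,10) right/bottom  bias=-1
  edge (14, 12)→(8, 8): d=(-6,-4) top-left  bias=+0
  edge (8, 8)→(6, 2): d=(-2,-6) top-left  bias=+0
    (3,2)@(7, 5): e=[14,14,0] → █  [on edge]
    (4,2)@(9, 5): e=[-6,22,12] → ·
    (3,3)@(7, 7): e=[30,2,-4] → ·
    (4,3)@(9, 7): e=[10,10,8] → █
    (5,3)@(11, 7): e=[-10,18,20] → ·
    (4,4)@(9, 9): e=[26,-2,4] → ·
    (5,4)@(11, 9): e=[6,6,16] → █
    (6,4)@(13, 9): e=[-14,14,28] → ·
    (4,5)@(9, 11): e=[42,-14,0] → ·  [on edge]
    (5,5)@(11, 11): e=[22,-6,12] → ·
    (6,5)@(13, 11): e=[2,2,24] → █
    (7,5)@(15, 11): e=[-18,10,36] → ·
    (5,8)@(11, 17): e=[70,-42,0] → ·  [on edge]
    (6,11)@(13, 23): e=[98,-70,0] → ·  [on edge]
  covered (4 px):
    · · · · · · · · · ·
    · · · · · · · · · ·
    · · · █ · · · · · ·
    · · · · █ · · · · ·
    · · · · · █ · · · ·
    · · · · · · █ · · ·
    · · · · · · · · · ·
    · · · · · · · · · ·
    · · · · · · · · · ·
    · · · · · · · · · ·
    · · · · · · · · · ·
    · · · · · · · · · ·
T1:
  2·area = 28
  edge (14, 12)→(16, 18): d=(2,6) right/bottom  bias=-1
  edge (16, 18)→(8, 8): d=(-8,-10) top-left  bias=+0
  edge (8, 8)→(14, 12): d=(6,4) right/bottom  bias=-1
    (5,1)@(11, 3): e=[0,70,-42] → ·  [on edge]
    (4,4)@(9, 9): e=[24,2,2] → █
    (5,4)@(11, 9): e=[12,22,-6] → ·
    (6,4)@(13, 9): e=[0,42,-14] → ·  [on edge]
    (4,5)@(9, 11): e=[28,-14,14] → ·
    (5,5)@(11, 11): e=[16,6,6] → █
    (6,5)@(13, 11): e=[4,26,-2] → ·
    (5,6)@(11, 13): e=[20,-10,18] → ·
    (6,6)@(13, 13): e=[8,10,10] → █
    (7,6)@(15, 13): e=[-4,30,2] → ·
    (6,7)@(13, 15): e=[12,-6,22] → ·
    (7,7)@(15, 15): e=[0,14,14] → ·  [on edge]
    (8,10)@(17, 21): e=[0,-14,42] → ·  [on edge]
  covered (3 px):
    · · · · · · · · · ·
    · · · · · · · · · ·
    · · · · · · · · · ·
    · · · · · · · · · ·
    · · · · █ · · · · ·
    · · · · · █ · · · ·
    · · · · · · █ · · ·
    · · · · · · · · · ·
    · · · · · · · · · ·
    · · · · · · · · · ·
    · · · · · · · · · ·
    · · · · · · · · · ·
T2:
  2·area = 104  (B↔C swapped to make it positive)
  edge (14, 16)→(4, 22): d=(-10,6) right/bottom  bias=-1
  edge (4, 22)→(5, 11): d=(1,-11) top-left  bias=+0
  edge (5, 11)→(14, 16): d=(9,5) right/bottom  bias=-1
    (2,5)@(5, 11): e=[104,0,0] → ·  [on edge]
    (2,6)@(5, 13): e=[84,2,18] → █
    (3,6)@(7, 13): e=[72,24,8] → █
    (4,6)@(9, 13): e=[60,46,-2] → ·
    (9,6)@(19, 13): e=[0,156,-52] → ·  [on edge]
    (2,7)@(5, 15): e=[64,4,36] → █
    (4,7)@(9, 15): e=[40,48,16] → █
    (5,7)@(11, 15): e=[28,70,6] → █
    (6,7)@(13, 15): e=[16,92,-4] → ·
    (2,8)@(5, 17): e=[44,6,54] → █
    (6,8)@(13, 17): e=[-4,94,14] → ·
    (2,9)@(5, 19): e=[24,8,72] → █
    (4,9)@(9, 19): e=[0,52,52] → ·  [on edge]
  covered (13 px):
    · · · · · · · · · ·
    · · · · · · · · · ·
    · · · · · · · · · ·
    · · · · · · · · · ·
    · · · · · · · · · ·
    · · · · · · · · · ·
    · · █ █ · · · · · ·
    · · █ █ █ █ · · · ·
    · · █ █ █ █ · · · ·
    · · █ █ · · · · · ·
    · · █ · · · · · · ·
    · · · · · · · · · ·

Z-buffer (winner per pixel, '.' = empty):
  . . . . . . . . . .
  . . . . . . . . . .
  . . . 0 . . . . . .
  . . . . 0 . . . . .
  . . . . 1 0 . . . .
  . . . . . 1 0 . . .
  . . 2 2 . . 1 . . .
  . . 2 2 2 2 . . . .
  . . 2 2 2 2 . . . .
  . . 2 2 . . . . . .
  . . 2 . . . . . . .
  . . . . . . . . . .

Final: 1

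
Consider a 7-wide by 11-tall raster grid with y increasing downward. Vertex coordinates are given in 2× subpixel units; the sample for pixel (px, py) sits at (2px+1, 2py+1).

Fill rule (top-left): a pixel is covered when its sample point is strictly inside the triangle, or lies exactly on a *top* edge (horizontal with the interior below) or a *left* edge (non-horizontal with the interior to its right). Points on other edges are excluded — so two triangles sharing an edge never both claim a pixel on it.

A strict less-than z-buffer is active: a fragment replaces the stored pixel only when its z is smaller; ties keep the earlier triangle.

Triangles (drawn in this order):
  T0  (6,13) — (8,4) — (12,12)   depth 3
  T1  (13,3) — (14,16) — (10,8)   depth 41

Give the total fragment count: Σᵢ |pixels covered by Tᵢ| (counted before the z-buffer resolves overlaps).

T0:
  2·area = 52
  edge (6, 13)→(8, 4): d=(2,-9) top-left  bias=+0
  edge (8, 4)→(12, 12): d=(4,8) right/bottom  bias=-1
  edge (12, 12)→(6, 13): d=(-6,1) right/bottom  bias=-1
    (4,3)@(9, 7): e=[15,4,33] → X
    (5,3)@(11, 7): e=[33,-12,31] → .
    (3,4)@(7, 9): e=[1,28,23] → X
    (5,4)@(11, 9): e=[37,-4,19] → .
    (3,5)@(7, 11): e=[5,36,11] → X
    (5,5)@(11, 11): e=[41,4,7] → X
    (6,5)@(13, 11): e=[59,-12,5] → .
    (3,6)@(7, 13): e=[9,44,-1] → .
    (4,6)@(9, 13): e=[27,28,-3] → .
    (5,6)@(11, 13): e=[45,12,-5] → .
  covered (6 px):
    . . . . . . .
    . . . . . . .
    . . . . . . .
    . . . . X . .
    . . . X X . .
    . . . X X X .
    . . . . . . .
    . . . . . . .
    . . . . . . .
    . . . . . . .
    . . . . . . .
T1:
  2·area = 44
  edge (13, 3)→(14, 16): d=(1,13) right/bottom  bias=-1
  edge (14, 16)→(10, 8): d=(-4,-8) top-left  bias=+0
  edge (10, 8)→(13, 3): d=(3,-5) top-left  bias=+0
    (6,1)@(13, 3): e=[0,44,0] → .  [on edge]
    (6,2)@(13, 5): e=[2,36,6] → X
    (5,3)@(11, 7): e=[30,12,2] → X
    (5,4)@(11, 9): e=[32,4,8] → X
    (5,5)@(11, 11): e=[34,-4,14] → .
    (6,5)@(13, 11): e=[8,12,24] → X
    (3,6)@(7, 13): e=[88,-44,0] → .  [on edge]
    (6,6)@(13, 13): e=[10,4,30] → X
    (6,7)@(13, 15): e=[12,-4,36] → .
  covered (7 px):
    . . . . . . .
    . . . . . . .
    . . . . . . X
    . . . . . X X
    . . . . . X X
    . . . . . . X
    . . . . . . X
    . . . . . . .
    . . . . . . .
    . . . . . . .
    . . . . . . .

Final: 13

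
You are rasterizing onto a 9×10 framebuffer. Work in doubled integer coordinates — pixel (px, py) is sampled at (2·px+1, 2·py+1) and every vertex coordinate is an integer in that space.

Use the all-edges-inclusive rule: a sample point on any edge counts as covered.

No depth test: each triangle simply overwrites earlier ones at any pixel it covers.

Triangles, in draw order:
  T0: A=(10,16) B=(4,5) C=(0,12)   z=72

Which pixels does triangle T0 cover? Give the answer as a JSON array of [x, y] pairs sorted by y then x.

T0:
  2·area = 86  (B↔C swapped to make it positive)
  edge (10, 16)→(0, 12): d=(-10,-4) inclusive
  edge (0, 12)→(4, 5): d=(4,-7) inclusive
  edge (4, 5)→(10, 16): d=(6,11) inclusive
    (1,3)@(3, 7): e=[62,1,23] → #
    (2,3)@(5, 7): e=[70,15,1] → #
    (3,3)@(7, 7): e=[78,29,-21] → ·
    (1,4)@(3, 9): e=[42,9,35] → #
    (3,4)@(7, 9): e=[58,37,-9] → ·
    (0,5)@(1, 11): e=[14,3,69] → #
    (3,5)@(7, 11): e=[38,45,3] → #
    (4,5)@(9, 11): e=[46,59,-19] → ·
    (0,6)@(1, 13): e=[-6,11,81] → ·
    (1,6)@(3, 13): e=[2,25,59] → #
    (4,6)@(9, 13): e=[26,67,-7] → ·
    (1,7)@(3, 15): e=[-18,33,71] → ·
  covered (12 px):
    · · · · · · · · ·
    · · · · · · · · ·
    · · · · · · · · ·
    · # # · · · · · ·
    · # # · · · · · ·
    # # # # · · · · ·
    · # # # · · · · ·
    · · · · # · · · ·
    · · · · · · · · ·
    · · · · · · · · ·

Answer: [[1,3],[2,3],[1,4],[2,4],[0,5],[1,5],[2,5],[3,5],[1,6],[2,6],[3,6],[4,7]]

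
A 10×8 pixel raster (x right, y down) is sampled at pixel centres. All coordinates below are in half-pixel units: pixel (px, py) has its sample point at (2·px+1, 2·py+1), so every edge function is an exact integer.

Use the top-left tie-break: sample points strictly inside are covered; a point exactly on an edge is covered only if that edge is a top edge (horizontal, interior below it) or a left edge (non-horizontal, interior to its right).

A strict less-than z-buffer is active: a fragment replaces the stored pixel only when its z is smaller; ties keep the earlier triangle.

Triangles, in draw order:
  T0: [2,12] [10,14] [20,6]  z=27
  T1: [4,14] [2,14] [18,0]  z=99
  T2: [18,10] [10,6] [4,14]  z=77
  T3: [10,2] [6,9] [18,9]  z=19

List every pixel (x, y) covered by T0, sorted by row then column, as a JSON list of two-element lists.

T0:
  2·area = 84  (B↔C swapped to make it positive)
  edge (2, 12)→(20, 6): d=(18,-6) top-left  bias=+0
  edge (20, 6)→(10, 14): d=(-10,8) right/bottom  bias=-1
  edge (10, 14)→(2, 12): d=(-8,-2) top-left  bias=+0
    (8,3)@(17, 7): e=[0,14,70] → █  [on edge]
    (9,3)@(19, 7): e=[12,-2,74] → ·
    (5,4)@(11, 9): e=[0,42,42] → █  [on edge]
    (6,4)@(13, 9): e=[12,26,46] → █
    (7,4)@(15, 9): e=[24,10,50] → █
    (8,4)@(17, 9): e=[36,-6,54] → ·
    (2,5)@(5, 11): e=[0,70,14] → █  [on edge]
    (3,5)@(7, 11): e=[12,54,18] → █
    (4,5)@(9, 11): e=[24,38,22] → █
    (7,5)@(15, 11): e=[60,-10,34] → ·
    (2,6)@(5, 13): e=[36,50,-2] → ·
    (3,6)@(7, 13): e=[48,34,2] → █
  covered (12 px):
    · · · · · · · · · ·
    · · · · · · · · · ·
    · · · · · · · · · ·
    · · · · · · · · █ ·
    · · · · · █ █ █ · ·
    · · █ █ █ █ █ · · ·
    · · · █ █ █ · · · ·
    · · · · · · · · · ·
T1:
  2·area = 28
  edge (4, 14)→(2, 14): d=(-2,0) right/bottom  bias=-1
  edge (2, 14)→(18, 0): d=(16,-14) top-left  bias=+0
  edge (18, 0)→(4, 14): d=(-14,14) right/bottom  bias=-1
    (8,0)@(17, 1): e=[26,2,0] → ·  [on edge]
    (7,1)@(15, 3): e=[22,6,0] → ·  [on edge]
    (6,2)@(13, 5): e=[18,10,0] → ·  [on edge]
    (5,3)@(11, 7): e=[14,14,0] → ·  [on edge]
    (4,4)@(9, 9): e=[10,18,0] → ·  [on edge]
    (3,5)@(7, 11): e=[6,22,0] → ·  [on edge]
    (2,6)@(5, 13): e=[2,26,0] → ·  [on edge]
    (1,7)@(3, 15): e=[-2,30,0] → ·  [on edge]
  covered (0 px):
    · · · · · · · · · ·
    · · · · · · · · · ·
    · · · · · · · · · ·
    · · · · · · · · · ·
    · · · · · · · · · ·
    · · · · · · · · · ·
    · · · · · · · · · ·
    · · · · · · · · · ·
T2:
  2·area = 88  (B↔C swapped to make it positive)
  edge (18, 10)→(4, 14): d=(-14,4) right/bottom  bias=-1
  edge (4, 14)→(10, 6): d=(6,-8) top-left  bias=+0
  edge (10, 6)→(18, 10): d=(8,4) right/bottom  bias=-1
    (5,3)@(11, 7): e=[70,14,4] → █
    (6,3)@(13, 7): e=[62,30,-4] → ·
    (4,4)@(9, 9): e=[50,10,28] → █
    (6,4)@(13, 9): e=[34,42,12] → █
    (7,4)@(15, 9): e=[26,58,4] → █
    (8,4)@(17, 9): e=[18,74,-4] → ·
    (3,5)@(7, 11): e=[30,6,52] → █
    (7,5)@(15, 11): e=[-2,70,20] → ·
    (2,6)@(5, 13): e=[10,2,76] → █
    (4,6)@(9, 13): e=[-6,34,60] → ·
    (5,6)@(11, 13): e=[-14,50,52] → ·
    (6,6)@(13, 13): e=[-22,66,44] → ·
  covered (11 px):
    · · · · · · · · · ·
    · · · · · · · · · ·
    · · · · · · · · · ·
    · · · · · █ · · · ·
    · · · · █ █ █ █ · ·
    · · · █ █ █ █ · · ·
    · · █ █ · · · · · ·
    · · · · · · · · · ·
T3:
  2·area = 84  (B↔C swapped to make it positive)
  edge (10, 2)→(18, 9): d=(8,7) right/bottom  bias=-1
  edge (18, 9)→(6, 9): d=(-12,0) right/bottom  bias=-1
  edge (6, 9)→(10, 2): d=(4,-7) top-left  bias=+0
    (5,1)@(11, 3): e=[1,72,11] → █
    (6,1)@(13, 3): e=[-13,72,25] → ·
    (4,2)@(9, 5): e=[31,48,5] → █
    (6,2)@(13, 5): e=[3,48,33] → █
    (7,2)@(15, 5): e=[-11,48,47] → ·
    (4,3)@(9, 7): e=[47,24,13] → █
    (7,3)@(15, 7): e=[5,24,55] → █
    (8,3)@(17, 7): e=[-9,24,69] → ·
    (0,4)@(1, 9): e=[119,0,-35] → ·  [on edge]
    (1,4)@(3, 9): e=[105,0,-21] → ·  [on edge]
    (2,4)@(5, 9): e=[91,0,-7] → ·  [on edge]
    (3,4)@(7, 9): e=[77,0,7] → ·  [on edge]
    (4,4)@(9, 9): e=[63,0,21] → ·  [on edge]
    (5,4)@(11, 9): e=[49,0,35] → ·  [on edge]
    (6,4)@(13, 9): e=[35,0,49] → ·  [on edge]
    (7,4)@(15, 9): e=[21,0,63] → ·  [on edge]
    (8,4)@(17, 9): e=[7,0,77] → ·  [on edge]
    (9,4)@(19, 9): e=[-7,0,91] → ·  [on edge]
  covered (8 px):
    · · · · · · · · · ·
    · · · · · █ · · · ·
    · · · · █ █ █ · · ·
    · · · · █ █ █ █ · ·
    · · · · · · · · · ·
    · · · · · · · · · ·
    · · · · · · · · · ·
    · · · · · · · · · ·

Answer: [[8,3],[5,4],[6,4],[7,4],[2,5],[3,5],[4,5],[5,5],[6,5],[3,6],[4,6],[5,6]]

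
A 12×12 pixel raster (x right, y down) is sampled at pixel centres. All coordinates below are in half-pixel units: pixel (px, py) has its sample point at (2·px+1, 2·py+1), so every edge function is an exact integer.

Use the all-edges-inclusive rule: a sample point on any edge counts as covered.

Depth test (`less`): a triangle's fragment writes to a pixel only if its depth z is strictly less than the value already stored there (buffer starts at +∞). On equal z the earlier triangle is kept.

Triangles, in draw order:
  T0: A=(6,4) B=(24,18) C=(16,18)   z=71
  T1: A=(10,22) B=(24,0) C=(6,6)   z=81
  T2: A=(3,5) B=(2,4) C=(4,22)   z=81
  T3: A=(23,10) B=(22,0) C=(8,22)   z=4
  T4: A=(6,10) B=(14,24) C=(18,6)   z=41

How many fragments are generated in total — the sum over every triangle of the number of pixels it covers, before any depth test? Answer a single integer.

T0:
  2·area = 112
  edge (6, 4)→(24, 18): d=(18,14) inclusive
  edge (24, 18)→(16, 18): d=(-8,0) inclusive
  edge (16, 18)→(6, 4): d=(-10,-14) inclusive
    (3,2)@(7, 5): e=[4,104,4] → #
    (4,2)@(9, 5): e=[-24,104,32] → ·
    (3,3)@(7, 7): e=[40,88,-16] → ·
    (4,3)@(9, 7): e=[12,88,12] → #
    (5,3)@(11, 7): e=[-16,88,40] → ·
    (4,4)@(9, 9): e=[48,72,-8] → ·
    (5,4)@(11, 9): e=[20,72,20] → #
    (6,4)@(13, 9): e=[-8,72,48] → ·
    (5,5)@(11, 11): e=[56,56,0] → #  [on edge]
    (6,5)@(13, 11): e=[28,56,28] → #
    (7,5)@(15, 11): e=[0,56,56] → #  [on edge]
    (8,5)@(17, 11): e=[-28,56,84] → ·
  covered (15 px):
    · · · · · · · · · · · ·
    · · · · · · · · · · · ·
    · · · # · · · · · · · ·
    · · · · # · · · · · · ·
    · · · · · # · · · · · ·
    · · · · · # # # · · · ·
    · · · · · · # # # · · ·
    · · · · · · · # # # · ·
    · · · · · · · · # # # ·
    · · · · · · · · · · · ·
    · · · · · · · · · · · ·
    · · · · · · · · · · · ·
T1:
  2·area = 312  (B↔C swapped to make it positive)
  edge (10, 22)→(6, 6): d=(-4,-16) inclusive
  edge (6, 6)→(24, 0): d=(18,-6) inclusive
  edge (24, 0)→(10, 22): d=(-14,22) inclusive
    (10,0)@(21, 1): e=[260,0,52] → #  [on edge]
    (11,0)@(23, 1): e=[292,12,8] → #
    (7,1)@(15, 3): e=[156,0,156] → #  [on edge]
    (8,1)@(17, 3): e=[188,12,112] → #
    (9,1)@(19, 3): e=[220,24,68] → #
    (11,1)@(23, 3): e=[284,48,-20] → ·
    (4,2)@(9, 5): e=[52,0,260] → #  [on edge]
    (5,2)@(11, 5): e=[84,12,216] → #
    (6,2)@(13, 5): e=[116,24,172] → #
    (10,2)@(21, 5): e=[244,72,-4] → ·
    (1,3)@(3, 7): e=[-52,0,364] → ·  [on edge]
    (3,3)@(7, 7): e=[12,24,276] → #
    (8,5)@(17, 11): e=[156,156,0] → #  [on edge]
  covered (41 px):
    · · · · · · · · · · # #
    · · · · · · · # # # # ·
    · · · · # # # # # # · ·
    · · · # # # # # # # · ·
    · · · # # # # # # · · ·
    · · · · # # # # # · · ·
    · · · · # # # # · · · ·
    · · · · # # # · · · · ·
    · · · · # # # · · · · ·
    · · · · · # · · · · · ·
    · · · · · · · · · · · ·
    · · · · · · · · · · · ·
T2:
  2·area = 16  (B↔C swapped to make it positive)
  edge (3, 5)→(4, 22): d=(1,17) inclusive
  edge (4, 22)→(2, 4): d=(-2,-18) inclusive
  edge (2, 4)→(3, 5): d=(1,1) inclusive
    (0,1)@(1, 3): e=[32,-16,0] → ·  [on edge]
    (1,2)@(3, 5): e=[0,16,0] → #  [on edge]
    (2,2)@(5, 5): e=[-34,52,-2] → ·
    (1,3)@(3, 7): e=[2,12,2] → #
    (2,3)@(5, 7): e=[-32,48,0] → ·  [on edge]
    (1,4)@(3, 9): e=[4,8,4] → #
    (2,4)@(5, 9): e=[-30,44,2] → ·
    (3,4)@(7, 9): e=[-64,80,0] → ·  [on edge]
    (1,5)@(3, 11): e=[6,4,6] → #
    (2,5)@(5, 11): e=[-28,40,4] → ·
    (4,5)@(9, 11): e=[-96,112,0] → ·  [on edge]
    (1,6)@(3, 13): e=[8,0,8] → #  [on edge]
    (5,6)@(11, 13): e=[-128,144,0] → ·  [on edge]
    (6,7)@(13, 15): e=[-160,176,0] → ·  [on edge]
    (7,8)@(15, 17): e=[-192,208,0] → ·  [on edge]
    (8,9)@(17, 19): e=[-224,240,0] → ·  [on edge]
    (9,10)@(19, 21): e=[-256,272,0] → ·  [on edge]
    (10,11)@(21, 23): e=[-288,304,0] → ·  [on edge]
  covered (5 px):
    · · · · · · · · · · · ·
    · · · · · · · · · · · ·
    · # · · · · · · · · · ·
    · # · · · · · · · · · ·
    · # · · · · · · · · · ·
    · # · · · · · · · · · ·
    · # · · · · · · · · · ·
    · · · · · · · · · · · ·
    · · · · · · · · · · · ·
    · · · · · · · · · · · ·
    · · · · · · · · · · · ·
    · · · · · · · · · · · ·
T3:
  2·area = 162  (B↔C swapped to make it positive)
  edge (23, 10)→(8, 22): d=(-15,12) inclusive
  edge (8, 22)→(22, 0): d=(14,-22) inclusive
  edge (22, 0)→(23, 10): d=(1,10) inclusive
    (10,1)@(21, 3): e=[129,20,13] → #
    (11,1)@(23, 3): e=[105,64,-7] → ·
    (9,2)@(19, 5): e=[123,4,35] → #
    (11,2)@(23, 5): e=[75,92,-5] → ·
    (9,3)@(19, 7): e=[93,32,37] → #
    (11,3)@(23, 7): e=[45,120,-3] → ·
    (8,4)@(17, 9): e=[87,16,59] → #
    (11,4)@(23, 9): e=[15,148,-1] → ·
    (7,5)@(15, 11): e=[81,0,81] → #  [on edge]
    (11,5)@(23, 11): e=[-15,176,1] → ·
    (7,6)@(15, 13): e=[51,28,83] → #
    (10,6)@(21, 13): e=[-21,160,23] → ·
  covered (20 px):
    · · · · · · · · · · · ·
    · · · · · · · · · · # ·
    · · · · · · · · · # # ·
    · · · · · · · · · # # ·
    · · · · · · · · # # # ·
    · · · · · · · # # # # ·
    · · · · · · · # # # · ·
    · · · · · · # # · · · ·
    · · · · · · # · · · · ·
    · · · · · # · · · · · ·
    · · · · # · · · · · · ·
    · · · · · · · · · · · ·
T4:
  2·area = 200  (B↔C swapped to make it positive)
  edge (6, 10)→(18, 6): d=(12,-4) inclusive
  edge (18, 6)→(14, 24): d=(-4,18) inclusive
  edge (14, 24)→(6, 10): d=(-8,-14) inclusive
    (10,2)@(21, 5): e=[0,-50,250] → ·  [on edge]
    (7,3)@(15, 7): e=[0,50,150] → #  [on edge]
    (8,3)@(17, 7): e=[8,14,178] → #
    (9,3)@(19, 7): e=[16,-22,206] → ·
    (4,4)@(9, 9): e=[0,150,50] → #  [on edge]
    (5,4)@(11, 9): e=[8,114,78] → #
    (6,4)@(13, 9): e=[16,78,106] → #
    (9,4)@(19, 9): e=[40,-30,190] → ·
    (1,5)@(3, 11): e=[0,250,-50] → ·  [on edge]
    (3,5)@(7, 11): e=[16,178,6] → #
    (8,5)@(17, 11): e=[56,-2,146] → ·
    (3,6)@(7, 13): e=[40,170,-10] → ·
  covered (26 px):
    · · · · · · · · · · · ·
    · · · · · · · · · · · ·
    · · · · · · · · · · · ·
    · · · · · · · # # · · ·
    · · · · # # # # # · · ·
    · · · # # # # # · · · ·
    · · · · # # # # · · · ·
    · · · · # # # # · · · ·
    · · · · · # # # · · · ·
    · · · · · · # # · · · ·
    · · · · · · # · · · · ·
    · · · · · · · · · · · ·

Result: 107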